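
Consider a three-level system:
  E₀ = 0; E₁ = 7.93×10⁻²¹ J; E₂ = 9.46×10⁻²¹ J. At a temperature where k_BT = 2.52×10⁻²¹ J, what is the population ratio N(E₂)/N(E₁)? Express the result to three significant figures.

0.545

n₂/n₁ = exp[−(E₂−E₁)/kT] = exp(−(1.53 ×10⁻²¹ J)/(2.52 ×10⁻²¹ J)) = exp(-0.60714) = 0.545.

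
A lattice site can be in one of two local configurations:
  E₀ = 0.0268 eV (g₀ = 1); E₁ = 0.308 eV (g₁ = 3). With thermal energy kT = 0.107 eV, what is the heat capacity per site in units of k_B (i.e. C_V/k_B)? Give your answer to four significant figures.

1.011

Eᵢ/kT = 0.250467, 2.87850.
Z = Σ gᵢe^(−Eᵢ/kT) = 1·e^(−0.250467) + 3·e^(−2.87850) = 0.778437 + 0.168657 = 0.947094.
⟨E⟩ = 0.0768757 eV, ⟨E²⟩ = 0.0174836 eV².
C_V/k_B = (⟨E²⟩ − ⟨E⟩²)/(kT)² = (0.0174836 − 0.00590987)/0.0114490 = 1.011.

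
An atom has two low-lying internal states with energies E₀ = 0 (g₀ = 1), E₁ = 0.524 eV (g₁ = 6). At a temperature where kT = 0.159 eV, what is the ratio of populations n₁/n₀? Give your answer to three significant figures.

n₁/n₀ = (g₁/g₀) exp[−(E₁−E₀)/kT] = (6/1) × exp(−(0.524 eV)/(0.159 eV)) = (6/1) × exp(-3.2956) = 0.222.

0.222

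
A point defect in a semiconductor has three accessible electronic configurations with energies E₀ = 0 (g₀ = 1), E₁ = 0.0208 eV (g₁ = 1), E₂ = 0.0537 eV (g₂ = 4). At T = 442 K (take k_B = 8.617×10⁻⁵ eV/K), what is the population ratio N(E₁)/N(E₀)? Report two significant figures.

0.58

k_BT = 8.617×10⁻⁵ × 442 K = 0.03809 eV.
n₁/n₀ = (g₁/g₀) exp[−(E₁−E₀)/kT] = (1/1) × exp(−(0.0208 eV)/(0.03809 eV)) = (1/1) × exp(-0.5461) = 0.58.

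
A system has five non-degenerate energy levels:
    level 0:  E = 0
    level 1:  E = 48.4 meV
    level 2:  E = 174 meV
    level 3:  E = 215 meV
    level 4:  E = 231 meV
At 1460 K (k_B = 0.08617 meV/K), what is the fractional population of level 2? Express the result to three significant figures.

0.110

k_BT = 0.08617 × 1460 K = 125.81 meV.
Eᵢ/kT = 0, 0.38471, 1.3830, 1.7089, 1.8361.
Z = Σ e^(−Eᵢ/kT) = e^(−0) + e^(−0.38471) + e^(−1.3830) + e^(−1.7089) + e^(−1.8361) = 1.0000 + 0.68065 + 0.25082 + 0.18106 + 0.15944 = 2.2720.
P₂ = e^(−E₂/kT) / Z = 0.25082/2.2720 = 0.110.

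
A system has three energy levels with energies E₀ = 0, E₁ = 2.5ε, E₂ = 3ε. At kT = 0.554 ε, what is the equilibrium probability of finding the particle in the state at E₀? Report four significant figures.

Eᵢ/kT = 0, 4.51264, 5.41516.
Z = Σ e^(−Eᵢ/kT) = e^(−0) + e^(−4.51264) + e^(−5.41516) = 1.00000 + 0.0109695 + 0.00444863 = 1.01542.
P₀ = e^(−E₀/kT) / Z = 1.00000/1.01542 = 0.9848.

0.9848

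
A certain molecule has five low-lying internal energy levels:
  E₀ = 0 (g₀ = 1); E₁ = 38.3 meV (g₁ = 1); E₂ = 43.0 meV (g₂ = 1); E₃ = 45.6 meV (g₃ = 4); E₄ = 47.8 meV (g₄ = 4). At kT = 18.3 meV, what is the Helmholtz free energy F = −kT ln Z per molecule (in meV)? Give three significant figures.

-11.2 meV

Eᵢ/kT = 0, 2.0929, 2.3497, 2.4918, 2.6120.
Z = Σ gᵢe^(−Eᵢ/kT) = 1·e^(−0) + 1·e^(−2.0929) + 1·e^(−2.3497) + 4·e^(−2.4918) + 4·e^(−2.6120) = 1.0000 + 0.12333 + 0.095398 + 0.33104 + 0.29355 = 1.8433.
F = −kT ln Z = −18.3 × ln(1.8433) = −18.3 × 0.61156 = -11.2 meV.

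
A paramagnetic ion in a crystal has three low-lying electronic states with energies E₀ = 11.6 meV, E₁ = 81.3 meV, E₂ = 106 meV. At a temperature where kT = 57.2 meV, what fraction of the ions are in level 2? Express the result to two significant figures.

0.13

Eᵢ/kT = 0.2028, 1.421, 1.853.
Z = Σ e^(−Eᵢ/kT) = e^(−0.2028) + e^(−1.421) + e^(−1.853) = 0.8164 + 0.2415 + 0.1568 = 1.215.
P₂ = e^(−E₂/kT) / Z = 0.1568/1.215 = 0.13.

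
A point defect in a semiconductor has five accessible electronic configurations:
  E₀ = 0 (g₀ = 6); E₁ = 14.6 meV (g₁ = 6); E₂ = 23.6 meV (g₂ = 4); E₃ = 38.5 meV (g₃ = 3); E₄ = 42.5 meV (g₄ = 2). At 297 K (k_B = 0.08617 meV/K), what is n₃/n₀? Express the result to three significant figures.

0.111

k_BT = 0.08617 × 297 K = 25.592 meV.
n₃/n₀ = (g₃/g₀) exp[−(E₃−E₀)/kT] = (3/6) × exp(−(38.5 meV)/(25.592 meV)) = (3/6) × exp(-1.5044) = 0.111.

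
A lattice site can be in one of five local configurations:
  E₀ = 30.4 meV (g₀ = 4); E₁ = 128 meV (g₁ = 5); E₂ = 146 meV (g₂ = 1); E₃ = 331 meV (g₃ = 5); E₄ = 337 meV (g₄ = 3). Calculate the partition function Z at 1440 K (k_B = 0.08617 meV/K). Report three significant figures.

Z = 5.77

k_BT = 0.08617 × 1440 K = 124.08 meV.
Eᵢ/kT = 0.24500, 1.0316, 1.1767, 2.6676, 2.7160.
Z = Σ gᵢe^(−Eᵢ/kT) = 4·e^(−0.24500) + 5·e^(−1.0316) + 1·e^(−1.1767) + 5·e^(−2.6676) + 3·e^(−2.7160) = 3.1308 + 1.7822 + 0.30829 + 0.34709 + 0.19842 = 5.7668.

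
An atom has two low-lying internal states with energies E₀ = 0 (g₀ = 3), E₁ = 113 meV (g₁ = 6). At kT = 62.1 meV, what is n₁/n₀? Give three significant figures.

0.324

n₁/n₀ = (g₁/g₀) exp[−(E₁−E₀)/kT] = (6/3) × exp(−(113 meV)/(62.1 meV)) = (6/3) × exp(-1.8196) = 0.324.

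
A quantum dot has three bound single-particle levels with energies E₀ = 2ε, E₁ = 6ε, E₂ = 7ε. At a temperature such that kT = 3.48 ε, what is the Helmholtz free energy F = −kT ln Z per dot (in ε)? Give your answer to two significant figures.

Eᵢ/kT = 0.5747, 1.724, 2.011.
Z = Σ e^(−Eᵢ/kT) = e^(−0.5747) + e^(−1.724) + e^(−2.011) = 0.5629 + 0.1784 + 0.1339 = 0.8752.
F = −kT ln Z = −3.48 × ln(0.8752) = −3.48 × -0.1333 = 0.46 ε.

0.46 ε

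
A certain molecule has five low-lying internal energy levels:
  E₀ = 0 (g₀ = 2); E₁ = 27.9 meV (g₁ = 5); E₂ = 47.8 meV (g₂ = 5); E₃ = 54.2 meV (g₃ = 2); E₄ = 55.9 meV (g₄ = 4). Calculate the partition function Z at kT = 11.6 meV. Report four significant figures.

Eᵢ/kT = 0, 2.40517, 4.12069, 4.67241, 4.81897.
Z = Σ gᵢe^(−Eᵢ/kT) = 2·e^(−0) + 5·e^(−2.40517) + 5·e^(−4.12069) + 2·e^(−4.67241) + 4·e^(−4.81897) = 2.00000 + 0.451251 + 0.0811665 + 0.0186994 + 0.0323004 = 2.58342.

Z = 2.583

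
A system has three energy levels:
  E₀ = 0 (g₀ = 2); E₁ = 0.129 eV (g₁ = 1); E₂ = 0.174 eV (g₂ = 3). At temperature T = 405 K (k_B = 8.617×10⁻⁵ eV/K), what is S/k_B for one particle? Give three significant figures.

k_BT = 8.617×10⁻⁵ × 405 K = 0.034899 eV.
Eᵢ/kT = 0, 3.6964, 4.9858.
Z = Σ gᵢe^(−Eᵢ/kT) = 2·e^(−0) + 1·e^(−3.6964) + 3·e^(−4.9858) = 2.0000 + 0.024813 + 0.020503 = 2.0453.
⟨E⟩ = Σ EᵢPᵢ = 0.0033092 eV.
S/k_B = ln Z + ⟨E⟩/kT = ln(2.0453) + 0.0033092/0.034899 = 0.71554 + 0.094822 = 0.810.

0.810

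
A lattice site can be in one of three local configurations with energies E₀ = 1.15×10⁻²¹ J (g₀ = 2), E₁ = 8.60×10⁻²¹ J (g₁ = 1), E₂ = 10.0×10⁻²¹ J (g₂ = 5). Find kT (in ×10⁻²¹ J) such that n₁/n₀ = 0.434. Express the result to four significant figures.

n₁/n₀ = (g₁/g₀) exp[−(E₁−E₀)/kT] = 0.434.
⇒ (E₁−E₀)/kT = ln((1/2)/0.434) = ln(1.15207) = 0.141560.
kT = 7.45 ×10⁻²¹ J / 0.141560 = 52.63 ×10⁻²¹ J.

52.63 ×10⁻²¹ J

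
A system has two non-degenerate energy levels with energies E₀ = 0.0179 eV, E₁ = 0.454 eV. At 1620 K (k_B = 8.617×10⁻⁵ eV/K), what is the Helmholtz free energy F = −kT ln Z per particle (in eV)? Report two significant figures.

0.012 eV

k_BT = 8.617×10⁻⁵ × 1620 K = 0.1396 eV.
Eᵢ/kT = 0.1282, 3.252.
Z = Σ e^(−Eᵢ/kT) = e^(−0.1282) + e^(−3.252) = 0.8797 + 0.03870 = 0.9184.
F = −kT ln Z = −0.1396 × ln(0.9184) = −0.1396 × -0.08512 = 0.012 eV.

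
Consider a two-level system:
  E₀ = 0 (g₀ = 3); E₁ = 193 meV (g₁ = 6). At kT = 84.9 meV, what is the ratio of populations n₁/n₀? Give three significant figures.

0.206

n₁/n₀ = (g₁/g₀) exp[−(E₁−E₀)/kT] = (6/3) × exp(−(193 meV)/(84.9 meV)) = (6/3) × exp(-2.2733) = 0.206.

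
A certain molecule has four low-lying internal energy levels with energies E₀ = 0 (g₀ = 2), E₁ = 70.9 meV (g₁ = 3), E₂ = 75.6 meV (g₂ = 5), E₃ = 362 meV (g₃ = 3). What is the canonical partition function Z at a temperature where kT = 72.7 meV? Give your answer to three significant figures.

Eᵢ/kT = 0, 0.97524, 1.0399, 4.9794.
Z = Σ gᵢe^(−Eᵢ/kT) = 2·e^(−0) + 3·e^(−0.97524) + 5·e^(−1.0399) + 3·e^(−4.9794) = 2.0000 + 1.1313 + 1.7675 + 0.020635 = 4.9194.

Z = 4.92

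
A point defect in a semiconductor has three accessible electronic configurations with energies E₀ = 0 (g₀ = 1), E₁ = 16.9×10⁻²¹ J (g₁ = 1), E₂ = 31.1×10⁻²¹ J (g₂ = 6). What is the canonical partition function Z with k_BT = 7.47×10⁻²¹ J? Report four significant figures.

Z = 1.197

Eᵢ/kT = 0, 2.26238, 4.16332.
Z = Σ gᵢe^(−Eᵢ/kT) = 1·e^(−0) + 1·e^(−2.26238) + 6·e^(−4.16332) = 1.00000 + 0.104102 + 0.0933350 = 1.19744.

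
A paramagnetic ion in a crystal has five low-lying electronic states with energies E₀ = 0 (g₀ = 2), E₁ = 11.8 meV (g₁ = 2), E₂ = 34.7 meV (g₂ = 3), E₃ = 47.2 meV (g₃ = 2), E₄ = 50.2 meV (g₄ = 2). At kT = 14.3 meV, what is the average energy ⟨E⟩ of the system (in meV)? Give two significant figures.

Eᵢ/kT = 0, 0.8252, 2.427, 3.301, 3.510.
Z = Σ gᵢe^(−Eᵢ/kT) = 2·e^(−0) + 2·e^(−0.8252) + 3·e^(−2.427) + 2·e^(−3.301) + 2·e^(−3.510) = 2.000 + 0.8763 + 0.2649 + 0.07369 + 0.05979 = 3.275.
⟨E⟩ = Σ Eᵢ gᵢe^(−Eᵢ/kT) / Z = (0·2.000 + 11.8·0.8763 + 34.7·0.2649 + 47.2·0.07369 + 50.2·0.05979) / 3.275 = 7.9 meV.

7.9 meV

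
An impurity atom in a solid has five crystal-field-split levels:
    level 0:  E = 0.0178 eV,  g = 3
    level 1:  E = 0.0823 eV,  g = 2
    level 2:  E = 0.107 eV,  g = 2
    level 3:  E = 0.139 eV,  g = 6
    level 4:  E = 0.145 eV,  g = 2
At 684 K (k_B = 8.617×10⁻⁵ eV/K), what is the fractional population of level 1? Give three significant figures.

k_BT = 8.617×10⁻⁵ × 684 K = 0.058940 eV.
Eᵢ/kT = 0.30200, 1.3963, 1.8154, 2.3583, 2.4601.
Z = Σ gᵢe^(−Eᵢ/kT) = 3·e^(−0.30200) + 2·e^(−1.3963) + 2·e^(−1.8154) + 6·e^(−2.3583) + 2·e^(−2.4601) = 2.2180 + 0.49502 + 0.32555 + 0.56749 + 0.17085 = 3.7769.
P₁ = g₁ e^(−E₁/kT) / Z = 0.49502/3.7769 = 0.131.

0.131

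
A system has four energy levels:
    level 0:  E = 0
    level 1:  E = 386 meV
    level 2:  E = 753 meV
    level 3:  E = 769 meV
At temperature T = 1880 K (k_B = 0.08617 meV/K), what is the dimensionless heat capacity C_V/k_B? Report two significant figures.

k_BT = 0.08617 × 1880 K = 162.0 meV.
Eᵢ/kT = 0, 2.383, 4.648, 4.747.
Z = Σ e^(−Eᵢ/kT) = e^(−0) + e^(−2.383) + e^(−4.648) + e^(−4.747) = 1.000 + 0.09227 + 0.009581 + 0.008678 = 1.111.
⟨E⟩ = 44.56 meV, ⟨E²⟩ = 21880 meV².
C_V/k_B = (⟨E²⟩ − ⟨E⟩²)/(kT)² = (21880 − 1986)/26240 = 0.76.

0.76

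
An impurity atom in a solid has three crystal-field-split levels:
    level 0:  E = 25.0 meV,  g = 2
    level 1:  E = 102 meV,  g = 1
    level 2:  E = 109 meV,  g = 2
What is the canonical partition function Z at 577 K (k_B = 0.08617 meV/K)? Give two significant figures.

Z = 1.6

k_BT = 0.08617 × 577 K = 49.72 meV.
Eᵢ/kT = 0.5028, 2.051, 2.192.
Z = Σ gᵢe^(−Eᵢ/kT) = 2·e^(−0.5028) + 1·e^(−2.051) + 2·e^(−2.192) = 1.210 + 0.1286 + 0.2234 = 1.562.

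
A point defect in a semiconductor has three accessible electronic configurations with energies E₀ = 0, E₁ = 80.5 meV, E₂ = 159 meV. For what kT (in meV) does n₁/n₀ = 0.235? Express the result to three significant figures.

n₁/n₀ = exp[−(E₁−E₀)/kT] = 0.235.
⇒ (E₁−E₀)/kT = ln(1/0.235) = ln(4.2553) = 1.4482.
kT = 80.5 meV / 1.4482 = 55.6 meV.

55.6 meV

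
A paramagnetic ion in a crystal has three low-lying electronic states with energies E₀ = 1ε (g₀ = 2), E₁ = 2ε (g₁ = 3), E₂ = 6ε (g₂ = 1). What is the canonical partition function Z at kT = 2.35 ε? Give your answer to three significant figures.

Z = 2.67

Eᵢ/kT = 0.42553, 0.85106, 2.5532.
Z = Σ gᵢe^(−Eᵢ/kT) = 2·e^(−0.42553) + 3·e^(−0.85106) + 1·e^(−2.5532) = 1.3068 + 1.2809 + 0.077832 = 2.6655.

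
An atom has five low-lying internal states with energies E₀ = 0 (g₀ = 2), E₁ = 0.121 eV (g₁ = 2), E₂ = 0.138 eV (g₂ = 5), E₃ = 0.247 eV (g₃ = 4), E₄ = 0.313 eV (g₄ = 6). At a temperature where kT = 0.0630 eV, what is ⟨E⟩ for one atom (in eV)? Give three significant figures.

Eᵢ/kT = 0, 1.9206, 2.1905, 3.9206, 4.9683.
Z = Σ gᵢe^(−Eᵢ/kT) = 2·e^(−0) + 2·e^(−1.9206) + 5·e^(−2.1905) + 4·e^(−3.9206) + 6·e^(−4.9683) = 2.0000 + 0.29304 + 0.55930 + 0.079317 + 0.041730 = 2.9734.
⟨E⟩ = Σ Eᵢ gᵢe^(−Eᵢ/kT) / Z = (0·2.0000 + 0.121·0.29304 + 0.138·0.55930 + 0.247·0.079317 + 0.313·0.041730) / 2.9734 = 0.0489 eV.

0.0489 eV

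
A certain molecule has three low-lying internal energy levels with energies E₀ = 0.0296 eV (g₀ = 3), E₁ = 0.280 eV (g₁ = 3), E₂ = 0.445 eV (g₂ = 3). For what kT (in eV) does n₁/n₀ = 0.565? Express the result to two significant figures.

n₁/n₀ = (g₁/g₀) exp[−(E₁−E₀)/kT] = 0.565.
⇒ (E₁−E₀)/kT = ln((3/3)/0.565) = ln(1.770) = 0.5710.
kT = 0.2504 eV / 0.5710 = 0.44 eV.

0.44 eV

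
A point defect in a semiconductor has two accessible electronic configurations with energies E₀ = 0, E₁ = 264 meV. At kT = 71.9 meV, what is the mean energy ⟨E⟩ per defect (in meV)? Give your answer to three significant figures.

Eᵢ/kT = 0, 3.6718.
Z = Σ e^(−Eᵢ/kT) = e^(−0) + e^(−3.6718) = 1.0000 + 0.025431 = 1.0254.
⟨E⟩ = Σ Eᵢ e^(−Eᵢ/kT) / Z = (0·1.0000 + 264·0.025431) / 1.0254 = 6.55 meV.

6.55 meV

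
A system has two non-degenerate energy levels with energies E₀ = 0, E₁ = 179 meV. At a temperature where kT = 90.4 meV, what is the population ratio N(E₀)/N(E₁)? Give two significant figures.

7.2

n₀/n₁ = exp[−(E₀−E₁)/kT] = exp(−(-179 meV)/(90.4 meV)) = exp(1.980) = 7.2.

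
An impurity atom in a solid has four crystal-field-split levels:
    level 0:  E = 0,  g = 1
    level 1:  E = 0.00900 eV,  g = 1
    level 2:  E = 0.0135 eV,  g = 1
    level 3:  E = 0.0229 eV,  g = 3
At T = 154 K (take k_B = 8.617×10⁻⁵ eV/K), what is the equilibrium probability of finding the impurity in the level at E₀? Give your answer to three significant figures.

k_BT = 8.617×10⁻⁵ × 154 K = 0.013270 eV.
Eᵢ/kT = 0, 0.67822, 1.0173, 1.7257.
Z = Σ gᵢe^(−Eᵢ/kT) = 1·e^(−0) + 1·e^(−0.67822) + 1·e^(−1.0173) + 3·e^(−1.7257) = 1.0000 + 0.50752 + 0.36157 + 0.53415 = 2.4032.
P₀ = g₀ e^(−E₀/kT) / Z = 1.0000/2.4032 = 0.416.

0.416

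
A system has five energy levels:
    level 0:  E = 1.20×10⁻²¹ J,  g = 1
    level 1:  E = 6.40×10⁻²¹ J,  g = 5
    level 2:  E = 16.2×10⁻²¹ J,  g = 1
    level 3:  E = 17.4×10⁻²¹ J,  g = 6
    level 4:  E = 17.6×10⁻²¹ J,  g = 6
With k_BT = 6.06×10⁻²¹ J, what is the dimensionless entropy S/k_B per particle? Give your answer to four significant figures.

Eᵢ/kT = 0.198020, 1.05611, 2.67327, 2.87129, 2.90429.
Z = Σ gᵢe^(−Eᵢ/kT) = 1·e^(−0.198020) + 5·e^(−1.05611) + 1·e^(−2.67327) + 6·e^(−2.87129) + 6·e^(−2.90429) = 0.820353 + 1.73903 + 0.0690261 + 0.339755 + 0.328726 = 3.29689.
⟨E⟩ = Σ EᵢPᵢ = 7.56160 ×10⁻²¹ J.
S/k_B = ln Z + ⟨E⟩/kT = ln(3.29689) + 7.56160/6.06 = 1.19298 + 1.24779 = 2.441.

2.441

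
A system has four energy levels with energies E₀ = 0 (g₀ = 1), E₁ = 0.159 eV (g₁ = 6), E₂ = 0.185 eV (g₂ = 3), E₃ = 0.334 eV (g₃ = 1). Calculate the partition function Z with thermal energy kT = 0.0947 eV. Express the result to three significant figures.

Eᵢ/kT = 0, 1.6790, 1.9535, 3.5269.
Z = Σ gᵢe^(−Eᵢ/kT) = 1·e^(−0) + 6·e^(−1.6790) + 3·e^(−1.9535) + 1·e^(−3.5269) = 1.0000 + 1.1194 + 0.42533 + 0.029396 = 2.5741.

Z = 2.57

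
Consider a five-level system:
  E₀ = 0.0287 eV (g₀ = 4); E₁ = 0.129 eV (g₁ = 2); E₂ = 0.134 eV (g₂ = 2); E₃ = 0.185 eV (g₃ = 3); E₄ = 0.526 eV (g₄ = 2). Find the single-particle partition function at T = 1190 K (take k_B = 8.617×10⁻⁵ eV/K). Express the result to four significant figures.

k_BT = 8.617×10⁻⁵ × 1190 K = 0.102542 eV.
Eᵢ/kT = 0.279885, 1.25802, 1.30678, 1.80414, 5.12961.
Z = Σ gᵢe^(−Eᵢ/kT) = 4·e^(−0.279885) + 2·e^(−1.25802) + 2·e^(−1.30678) + 3·e^(−1.80414) + 2·e^(−5.12961) = 3.02348 + 0.568432 + 0.541381 + 0.493848 + 0.0118377 = 4.63898.

Z = 4.639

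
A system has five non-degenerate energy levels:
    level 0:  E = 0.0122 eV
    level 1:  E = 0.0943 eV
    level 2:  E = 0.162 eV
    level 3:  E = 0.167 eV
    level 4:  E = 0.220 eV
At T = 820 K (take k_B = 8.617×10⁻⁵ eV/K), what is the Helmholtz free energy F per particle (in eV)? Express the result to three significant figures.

-0.0209 eV

k_BT = 8.617×10⁻⁵ × 820 K = 0.070659 eV.
Eᵢ/kT = 0.17266, 1.3346, 2.2927, 2.3635, 3.1135.
Z = Σ e^(−Eᵢ/kT) = e^(−0.17266) + e^(−1.3346) + e^(−2.2927) + e^(−2.3635) + e^(−3.1135) = 0.84142 + 0.26326 + 0.10099 + 0.094090 + 0.044445 = 1.3442.
F = −kT ln Z = −0.070659 × ln(1.3442) = −0.070659 × 0.29580 = -0.0209 eV.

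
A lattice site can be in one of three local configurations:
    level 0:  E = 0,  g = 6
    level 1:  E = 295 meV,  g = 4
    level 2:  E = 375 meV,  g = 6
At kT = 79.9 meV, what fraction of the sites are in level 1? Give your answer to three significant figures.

Eᵢ/kT = 0, 3.6921, 4.6934.
Z = Σ gᵢe^(−Eᵢ/kT) = 6·e^(−0) + 4·e^(−3.6921) + 6·e^(−4.6934) = 6.0000 + 0.099678 + 0.054933 = 6.1546.
P₁ = g₁ e^(−E₁/kT) / Z = 0.099678/6.1546 = 0.0162.

0.0162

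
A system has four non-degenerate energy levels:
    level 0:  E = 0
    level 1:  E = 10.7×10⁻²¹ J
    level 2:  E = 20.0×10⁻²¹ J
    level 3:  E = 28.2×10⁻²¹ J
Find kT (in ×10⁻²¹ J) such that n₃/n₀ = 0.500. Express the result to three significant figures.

40.7 ×10⁻²¹ J

n₃/n₀ = exp[−(E₃−E₀)/kT] = 0.500.
⇒ (E₃−E₀)/kT = ln(1/0.500) = ln(2.0000) = 0.69315.
kT = 28.2 ×10⁻²¹ J / 0.69315 = 40.7 ×10⁻²¹ J.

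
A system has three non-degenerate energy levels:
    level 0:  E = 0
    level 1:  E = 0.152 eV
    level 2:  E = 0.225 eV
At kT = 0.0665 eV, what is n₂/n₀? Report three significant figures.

n₂/n₀ = exp[−(E₂−E₀)/kT] = exp(−(0.225 eV)/(0.0665 eV)) = exp(-3.3835) = 0.0339.

0.0339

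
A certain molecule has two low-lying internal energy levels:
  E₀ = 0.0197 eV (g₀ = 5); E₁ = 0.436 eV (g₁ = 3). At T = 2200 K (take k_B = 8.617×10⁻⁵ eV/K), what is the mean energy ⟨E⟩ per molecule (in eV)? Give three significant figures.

k_BT = 8.617×10⁻⁵ × 2200 K = 0.18957 eV.
Eᵢ/kT = 0.10392, 2.2999.
Z = Σ gᵢe^(−Eᵢ/kT) = 5·e^(−0.10392) + 3·e^(−2.2999) = 4.5065 + 0.30081 = 4.8073.
⟨E⟩ = Σ Eᵢ gᵢe^(−Eᵢ/kT) / Z = (0.0197·4.5065 + 0.436·0.30081) / 4.8073 = 0.0457 eV.

0.0457 eV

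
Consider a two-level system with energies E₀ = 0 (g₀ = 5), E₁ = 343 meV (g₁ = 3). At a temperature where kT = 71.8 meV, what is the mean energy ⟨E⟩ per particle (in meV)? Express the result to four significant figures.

Eᵢ/kT = 0, 4.77716.
Z = Σ gᵢe^(−Eᵢ/kT) = 5·e^(−0) + 3·e^(−4.77716) = 5.00000 + 0.0252596 = 5.02526.
⟨E⟩ = Σ Eᵢ gᵢe^(−Eᵢ/kT) / Z = (0·5.00000 + 343·0.0252596) / 5.02526 = 1.724 meV.

1.724 meV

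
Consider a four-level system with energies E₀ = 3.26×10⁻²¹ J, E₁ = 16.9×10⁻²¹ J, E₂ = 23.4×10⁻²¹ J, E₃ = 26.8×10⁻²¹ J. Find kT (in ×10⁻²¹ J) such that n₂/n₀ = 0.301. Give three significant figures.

16.8 ×10⁻²¹ J

n₂/n₀ = exp[−(E₂−E₀)/kT] = 0.301.
⇒ (E₂−E₀)/kT = ln(1/0.301) = ln(3.3223) = 1.2007.
kT = 20.14 ×10⁻²¹ J / 1.2007 = 16.8 ×10⁻²¹ J.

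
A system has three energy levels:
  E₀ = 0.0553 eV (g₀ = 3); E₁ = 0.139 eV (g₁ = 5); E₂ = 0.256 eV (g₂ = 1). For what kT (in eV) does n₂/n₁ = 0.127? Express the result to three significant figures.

n₂/n₁ = (g₂/g₁) exp[−(E₂−E₁)/kT] = 0.127.
⇒ (E₂−E₁)/kT = ln((1/5)/0.127) = ln(1.5748) = 0.45413.
kT = 0.117 eV / 0.45413 = 0.258 eV.

0.258 eV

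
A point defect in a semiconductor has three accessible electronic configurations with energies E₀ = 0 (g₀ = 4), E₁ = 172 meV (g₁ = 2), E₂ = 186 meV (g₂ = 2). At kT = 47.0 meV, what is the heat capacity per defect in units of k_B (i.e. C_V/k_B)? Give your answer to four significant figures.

0.3081

Eᵢ/kT = 0, 3.65957, 3.95745.
Z = Σ gᵢe^(−Eᵢ/kT) = 4·e^(−0) + 2·e^(−3.65957) + 2·e^(−3.95745) = 4.00000 + 0.0514872 + 0.0382236 = 4.08971.
⟨E⟩ = 3.90379 meV, ⟨E²⟩ = 695.790 meV².
C_V/k_B = (⟨E²⟩ − ⟨E⟩²)/(kT)² = (695.790 − 15.2396)/2209.00 = 0.3081.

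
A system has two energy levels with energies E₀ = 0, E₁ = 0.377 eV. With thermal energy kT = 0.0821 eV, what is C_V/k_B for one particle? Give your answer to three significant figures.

Eᵢ/kT = 0, 4.5920.
Z = Σ e^(−Eᵢ/kT) = e^(−0) + e^(−4.5920) = 1.0000 + 0.010133 = 1.0101.
⟨E⟩ = 0.0037819 eV, ⟨E²⟩ = 0.0014258 eV².
C_V/k_B = (⟨E²⟩ − ⟨E⟩²)/(kT)² = (0.0014258 − 0.000014303)/0.0067404 = 0.209.

0.209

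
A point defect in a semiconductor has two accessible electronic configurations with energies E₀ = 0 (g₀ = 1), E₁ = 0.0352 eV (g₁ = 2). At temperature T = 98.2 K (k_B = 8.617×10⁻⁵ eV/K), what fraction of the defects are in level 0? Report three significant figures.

0.970

k_BT = 8.617×10⁻⁵ × 98.2 K = 0.0084619 eV.
Eᵢ/kT = 0, 4.1598.
Z = Σ gᵢe^(−Eᵢ/kT) = 1·e^(−0) + 2·e^(−4.1598) = 1.0000 + 0.031221 = 1.0312.
P₀ = g₀ e^(−E₀/kT) / Z = 1.0000/1.0312 = 0.970.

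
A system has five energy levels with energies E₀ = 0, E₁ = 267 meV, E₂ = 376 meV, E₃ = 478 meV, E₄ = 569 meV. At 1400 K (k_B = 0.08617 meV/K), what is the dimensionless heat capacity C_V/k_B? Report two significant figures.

k_BT = 0.08617 × 1400 K = 120.6 meV.
Eᵢ/kT = 0, 2.214, 3.118, 3.964, 4.718.
Z = Σ e^(−Eᵢ/kT) = e^(−0) + e^(−2.214) + e^(−3.118) + e^(−3.964) + e^(−4.718) = 1.000 + 0.1093 + 0.04425 + 0.01899 + 0.008933 = 1.181.
⟨E⟩ = 50.79 meV, ⟨E²⟩ = 18020 meV².
C_V/k_B = (⟨E²⟩ − ⟨E⟩²)/(kT)² = (18020 − 2580)/14540 = 1.1.

1.1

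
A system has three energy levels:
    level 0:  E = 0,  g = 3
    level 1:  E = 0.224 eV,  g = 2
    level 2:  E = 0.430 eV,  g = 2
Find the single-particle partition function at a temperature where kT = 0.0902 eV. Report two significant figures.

Eᵢ/kT = 0, 2.483, 4.767.
Z = Σ gᵢe^(−Eᵢ/kT) = 3·e^(−0) + 2·e^(−2.483) + 2·e^(−4.767) = 3.000 + 0.1670 + 0.01701 = 3.184.

Z = 3.2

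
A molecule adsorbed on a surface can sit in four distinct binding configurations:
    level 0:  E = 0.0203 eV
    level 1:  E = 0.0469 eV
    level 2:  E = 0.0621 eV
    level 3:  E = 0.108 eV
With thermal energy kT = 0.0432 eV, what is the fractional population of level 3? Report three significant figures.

Eᵢ/kT = 0.46991, 1.0856, 1.4375, 2.5000.
Z = Σ e^(−Eᵢ/kT) = e^(−0.46991) + e^(−1.0856) + e^(−1.4375) + e^(−2.5000) = 0.62506 + 0.33770 + 0.23752 + 0.082085 = 1.2824.
P₃ = e^(−E₃/kT) / Z = 0.082085/1.2824 = 0.0640.

0.0640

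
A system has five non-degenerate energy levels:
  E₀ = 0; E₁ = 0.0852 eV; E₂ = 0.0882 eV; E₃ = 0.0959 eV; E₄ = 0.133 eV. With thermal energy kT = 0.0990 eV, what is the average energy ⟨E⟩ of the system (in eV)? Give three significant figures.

0.0579 eV

Eᵢ/kT = 0, 0.86061, 0.89091, 0.96869, 1.3434.
Z = Σ e^(−Eᵢ/kT) = e^(−0) + e^(−0.86061) + e^(−0.89091) + e^(−0.96869) + e^(−1.3434) = 1.0000 + 0.42290 + 0.41028 + 0.37958 + 0.26096 = 2.4737.
⟨E⟩ = Σ Eᵢ e^(−Eᵢ/kT) / Z = (0·1.0000 + 0.0852·0.42290 + 0.0882·0.41028 + 0.0959·0.37958 + 0.133·0.26096) / 2.4737 = 0.0579 eV.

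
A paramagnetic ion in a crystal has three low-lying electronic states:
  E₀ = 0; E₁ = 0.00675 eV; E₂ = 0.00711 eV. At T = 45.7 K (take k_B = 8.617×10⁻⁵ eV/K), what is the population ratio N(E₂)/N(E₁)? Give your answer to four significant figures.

0.9126

k_BT = 8.617×10⁻⁵ × 45.7 K = 0.00393797 eV.
n₂/n₁ = exp[−(E₂−E₁)/kT] = exp(−(0.00036 eV)/(0.00393797 eV)) = exp(-0.0914177) = 0.9126.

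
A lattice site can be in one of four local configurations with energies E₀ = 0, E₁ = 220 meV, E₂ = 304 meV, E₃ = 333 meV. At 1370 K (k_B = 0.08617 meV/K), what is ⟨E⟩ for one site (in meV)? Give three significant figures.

k_BT = 0.08617 × 1370 K = 118.05 meV.
Eᵢ/kT = 0, 1.8636, 2.5752, 2.8208.
Z = Σ e^(−Eᵢ/kT) = e^(−0) + e^(−1.8636) + e^(−2.5752) + e^(−2.8208) = 1.0000 + 0.15511 + 0.076139 + 0.059558 = 1.2908.
⟨E⟩ = Σ Eᵢ e^(−Eᵢ/kT) / Z = (0·1.0000 + 220·0.15511 + 304·0.076139 + 333·0.059558) / 1.2908 = 59.7 meV.

59.7 meV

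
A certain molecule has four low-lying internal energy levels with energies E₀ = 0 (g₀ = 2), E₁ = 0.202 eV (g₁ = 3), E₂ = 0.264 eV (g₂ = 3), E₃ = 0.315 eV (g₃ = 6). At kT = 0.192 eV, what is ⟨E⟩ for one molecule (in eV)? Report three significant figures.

0.157 eV

Eᵢ/kT = 0, 1.0521, 1.3750, 1.6406.
Z = Σ gᵢe^(−Eᵢ/kT) = 2·e^(−0) + 3·e^(−1.0521) + 3·e^(−1.3750) + 6·e^(−1.6406) = 2.0000 + 1.0476 + 0.75852 + 1.1632 = 4.9693.
⟨E⟩ = Σ Eᵢ gᵢe^(−Eᵢ/kT) / Z = (0·2.0000 + 0.202·1.0476 + 0.264·0.75852 + 0.315·1.1632) / 4.9693 = 0.157 eV.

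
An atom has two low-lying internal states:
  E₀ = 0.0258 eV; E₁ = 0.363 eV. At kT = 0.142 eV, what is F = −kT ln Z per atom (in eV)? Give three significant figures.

Eᵢ/kT = 0.18169, 2.5563.
Z = Σ e^(−Eᵢ/kT) = e^(−0.18169) + e^(−2.5563) = 0.83386 + 0.077591 = 0.91145.
F = −kT ln Z = −0.142 × ln(0.91145) = −0.142 × -0.092719 = 0.0132 eV.

0.0132 eV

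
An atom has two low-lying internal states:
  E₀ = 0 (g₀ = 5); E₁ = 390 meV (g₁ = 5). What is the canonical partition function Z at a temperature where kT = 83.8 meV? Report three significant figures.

Eᵢ/kT = 0, 4.6539.
Z = Σ gᵢe^(−Eᵢ/kT) = 5·e^(−0) + 5·e^(−4.6539) = 5.0000 + 0.047622 = 5.0476.

Z = 5.05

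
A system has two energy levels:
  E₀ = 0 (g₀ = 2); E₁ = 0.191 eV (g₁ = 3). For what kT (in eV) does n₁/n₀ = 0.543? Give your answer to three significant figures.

n₁/n₀ = (g₁/g₀) exp[−(E₁−E₀)/kT] = 0.543.
⇒ (E₁−E₀)/kT = ln((3/2)/0.543) = ln(2.7624) = 1.0161.
kT = 0.191 eV / 1.0161 = 0.188 eV.

0.188 eV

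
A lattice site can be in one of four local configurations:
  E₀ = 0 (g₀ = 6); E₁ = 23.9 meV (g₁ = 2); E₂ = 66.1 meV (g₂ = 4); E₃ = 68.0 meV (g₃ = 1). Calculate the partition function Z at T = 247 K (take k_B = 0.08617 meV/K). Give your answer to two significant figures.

Z = 6.9

k_BT = 0.08617 × 247 K = 21.28 meV.
Eᵢ/kT = 0, 1.123, 3.106, 3.195.
Z = Σ gᵢe^(−Eᵢ/kT) = 6·e^(−0) + 2·e^(−1.123) + 4·e^(−3.106) + 1·e^(−3.195) = 6.000 + 0.6506 + 0.1791 + 0.04097 = 6.871.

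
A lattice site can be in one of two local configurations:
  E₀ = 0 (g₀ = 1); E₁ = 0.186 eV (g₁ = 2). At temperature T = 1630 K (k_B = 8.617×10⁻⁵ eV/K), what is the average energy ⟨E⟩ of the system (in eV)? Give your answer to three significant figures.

k_BT = 8.617×10⁻⁵ × 1630 K = 0.14046 eV.
Eᵢ/kT = 0, 1.3242.
Z = Σ gᵢe^(−Eᵢ/kT) = 1·e^(−0) + 2·e^(−1.3242) = 1.0000 + 0.53203 = 1.5320.
⟨E⟩ = Σ Eᵢ gᵢe^(−Eᵢ/kT) / Z = (0·1.0000 + 0.186·0.53203) / 1.5320 = 0.0646 eV.

0.0646 eV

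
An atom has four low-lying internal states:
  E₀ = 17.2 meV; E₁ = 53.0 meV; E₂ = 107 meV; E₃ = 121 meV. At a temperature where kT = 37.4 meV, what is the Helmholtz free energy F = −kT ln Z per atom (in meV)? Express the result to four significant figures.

1.127 meV

Eᵢ/kT = 0.459893, 1.41711, 2.86096, 3.23529.
Z = Σ e^(−Eᵢ/kT) = e^(−0.459893) + e^(−1.41711) + e^(−2.86096) + e^(−3.23529) = 0.631351 + 0.242414 + 0.0572138 + 0.0393488 = 0.970328.
F = −kT ln Z = −37.4 × ln(0.970328) = −37.4 × -0.0301211 = 1.127 meV.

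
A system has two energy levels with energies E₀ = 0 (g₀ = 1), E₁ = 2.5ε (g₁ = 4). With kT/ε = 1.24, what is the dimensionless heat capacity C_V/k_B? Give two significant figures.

0.92

Eᵢ/kT = 0, 2.016.
Z = Σ gᵢe^(−Eᵢ/kT) = 1·e^(−0) + 4·e^(−2.016) = 1.000 + 0.5327 = 1.533.
⟨E⟩ = 0.8687 ε, ⟨E²⟩ = 2.172 ε².
C_V/k_B = (⟨E²⟩ − ⟨E⟩²)/(kT)² = (2.172 − 0.7546)/1.538 = 0.92.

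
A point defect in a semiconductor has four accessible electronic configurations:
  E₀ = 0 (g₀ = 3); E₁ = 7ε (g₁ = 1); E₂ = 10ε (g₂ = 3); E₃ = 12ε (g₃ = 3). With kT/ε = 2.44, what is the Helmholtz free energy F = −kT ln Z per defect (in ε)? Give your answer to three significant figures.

-2.78 ε

Eᵢ/kT = 0, 2.8689, 4.0984, 4.9180.
Z = Σ gᵢe^(−Eᵢ/kT) = 3·e^(−0) + 1·e^(−2.8689) + 3·e^(−4.0984) + 3·e^(−4.9180) = 3.0000 + 0.056761 + 0.049798 + 0.021941 = 3.1285.
F = −kT ln Z = −2.44 × ln(3.1285) = −2.44 × 1.1406 = -2.78 ε.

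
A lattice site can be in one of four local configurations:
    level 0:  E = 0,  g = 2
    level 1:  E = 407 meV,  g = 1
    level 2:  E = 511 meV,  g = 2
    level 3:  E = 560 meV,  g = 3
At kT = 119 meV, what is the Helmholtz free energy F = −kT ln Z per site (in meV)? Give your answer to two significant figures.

-88 meV

Eᵢ/kT = 0, 3.420, 4.294, 4.706.
Z = Σ gᵢe^(−Eᵢ/kT) = 2·e^(−0) + 1·e^(−3.420) + 2·e^(−4.294) + 3·e^(−4.706) = 2.000 + 0.03271 + 0.02730 + 0.02712 = 2.087.
F = −kT ln Z = −119 × ln(2.087) = −119 × 0.7357 = -88 meV.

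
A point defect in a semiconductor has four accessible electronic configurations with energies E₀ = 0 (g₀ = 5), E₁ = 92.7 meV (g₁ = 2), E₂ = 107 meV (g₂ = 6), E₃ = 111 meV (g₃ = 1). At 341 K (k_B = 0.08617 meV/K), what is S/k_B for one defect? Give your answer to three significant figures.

k_BT = 0.08617 × 341 K = 29.384 meV.
Eᵢ/kT = 0, 3.1548, 3.6414, 3.7776.
Z = Σ gᵢe^(−Eᵢ/kT) = 5·e^(−0) + 2·e^(−3.1548) + 6·e^(−3.6414) + 1·e^(−3.7776) = 5.0000 + 0.085294 + 0.15729 + 0.022878 = 5.2655.
⟨E⟩ = Σ EᵢPᵢ = 5.1802 meV.
S/k_B = ln Z + ⟨E⟩/kT = ln(5.2655) + 5.1802/29.384 = 1.6612 + 0.17629 = 1.84.

1.84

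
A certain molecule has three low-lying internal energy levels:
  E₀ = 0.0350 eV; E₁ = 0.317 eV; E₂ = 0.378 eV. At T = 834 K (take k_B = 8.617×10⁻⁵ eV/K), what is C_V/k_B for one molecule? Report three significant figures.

0.470

k_BT = 8.617×10⁻⁵ × 834 K = 0.071866 eV.
Eᵢ/kT = 0.48702, 4.4110, 5.2598.
Z = Σ e^(−Eᵢ/kT) = e^(−0.48702) + e^(−4.4110) + e^(−5.2598) = 0.61445 + 0.012143 + 0.0051963 = 0.63179.
⟨E⟩ = 0.043241 eV, ⟨E²⟩ = 0.0042980 eV².
C_V/k_B = (⟨E²⟩ − ⟨E⟩²)/(kT)² = (0.0042980 − 0.0018698)/0.0051647 = 0.470.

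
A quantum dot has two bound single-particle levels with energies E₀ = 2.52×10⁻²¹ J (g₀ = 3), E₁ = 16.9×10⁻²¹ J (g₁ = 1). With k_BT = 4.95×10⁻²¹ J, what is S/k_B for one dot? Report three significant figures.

1.17

Eᵢ/kT = 0.50909, 3.4141.
Z = Σ gᵢe^(−Eᵢ/kT) = 3·e^(−0.50909) + 1·e^(−3.4141) = 1.8031 + 0.032906 = 1.8360.
⟨E⟩ = Σ EᵢPᵢ = 2.7777 ×10⁻²¹ J.
S/k_B = ln Z + ⟨E⟩/kT = ln(1.8360) + 2.7777/4.95 = 0.60759 + 0.56115 = 1.17.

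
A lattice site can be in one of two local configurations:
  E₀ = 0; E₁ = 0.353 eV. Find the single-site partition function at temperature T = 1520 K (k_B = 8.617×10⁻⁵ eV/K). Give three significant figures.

k_BT = 8.617×10⁻⁵ × 1520 K = 0.13098 eV.
Eᵢ/kT = 0, 2.6951.
Z = Σ e^(−Eᵢ/kT) = e^(−0) + e^(−2.6951) = 1.0000 + 0.067536 = 1.0675.

Z = 1.07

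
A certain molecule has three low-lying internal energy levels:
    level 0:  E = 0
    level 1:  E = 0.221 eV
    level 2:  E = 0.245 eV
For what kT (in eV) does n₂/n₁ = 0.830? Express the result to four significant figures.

n₂/n₁ = exp[−(E₂−E₁)/kT] = 0.830.
⇒ (E₂−E₁)/kT = ln(1/0.830) = ln(1.20482) = 0.186330.
kT = 0.024 eV / 0.186330 = 0.1288 eV.

0.1288 eV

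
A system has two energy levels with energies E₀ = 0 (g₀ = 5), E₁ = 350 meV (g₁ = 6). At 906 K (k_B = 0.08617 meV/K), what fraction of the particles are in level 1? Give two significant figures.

0.013

k_BT = 0.08617 × 906 K = 78.07 meV.
Eᵢ/kT = 0, 4.483.
Z = Σ gᵢe^(−Eᵢ/kT) = 5·e^(−0) + 6·e^(−4.483) = 5.000 + 0.06780 = 5.068.
P₁ = g₁ e^(−E₁/kT) / Z = 0.06780/5.068 = 0.013.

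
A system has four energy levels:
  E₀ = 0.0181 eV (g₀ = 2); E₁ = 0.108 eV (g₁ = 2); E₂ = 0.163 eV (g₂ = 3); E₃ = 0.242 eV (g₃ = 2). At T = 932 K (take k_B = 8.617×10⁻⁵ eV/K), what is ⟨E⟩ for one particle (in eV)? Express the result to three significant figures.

k_BT = 8.617×10⁻⁵ × 932 K = 0.080310 eV.
Eᵢ/kT = 0.22538, 1.3448, 2.0296, 3.0133.
Z = Σ gᵢe^(−Eᵢ/kT) = 2·e^(−0.22538) + 2·e^(−1.3448) + 3·e^(−2.0296) + 2·e^(−3.0133) = 1.5964 + 0.52118 + 0.39416 + 0.098259 = 2.6100.
⟨E⟩ = Σ Eᵢ gᵢe^(−Eᵢ/kT) / Z = (0.0181·1.5964 + 0.108·0.52118 + 0.163·0.39416 + 0.242·0.098259) / 2.6100 = 0.0664 eV.

0.0664 eV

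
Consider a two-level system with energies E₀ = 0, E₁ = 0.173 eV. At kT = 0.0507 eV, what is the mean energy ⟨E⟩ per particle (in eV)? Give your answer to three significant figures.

Eᵢ/kT = 0, 3.4122.
Z = Σ e^(−Eᵢ/kT) = e^(−0) + e^(−3.4122) = 1.0000 + 0.032969 = 1.0330.
⟨E⟩ = Σ Eᵢ e^(−Eᵢ/kT) / Z = (0·1.0000 + 0.173·0.032969) / 1.0330 = 0.00552 eV.

0.00552 eV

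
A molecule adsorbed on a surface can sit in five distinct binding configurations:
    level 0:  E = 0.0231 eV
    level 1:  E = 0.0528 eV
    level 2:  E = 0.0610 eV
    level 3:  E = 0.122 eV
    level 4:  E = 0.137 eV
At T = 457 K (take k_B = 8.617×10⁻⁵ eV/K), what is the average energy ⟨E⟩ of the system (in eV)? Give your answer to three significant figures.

k_BT = 8.617×10⁻⁵ × 457 K = 0.039380 eV.
Eᵢ/kT = 0.58659, 1.3408, 1.5490, 3.0980, 3.4789.
Z = Σ e^(−Eᵢ/kT) = e^(−0.58659) + e^(−1.3408) + e^(−1.5490) + e^(−3.0980) + e^(−3.4789) = 0.55622 + 0.26164 + 0.21246 + 0.045139 + 0.030841 = 1.1063.
⟨E⟩ = Σ Eᵢ e^(−Eᵢ/kT) / Z = (0.0231·0.55622 + 0.0528·0.26164 + 0.0610·0.21246 + 0.122·0.045139 + 0.137·0.030841) / 1.1063 = 0.0446 eV.

0.0446 eV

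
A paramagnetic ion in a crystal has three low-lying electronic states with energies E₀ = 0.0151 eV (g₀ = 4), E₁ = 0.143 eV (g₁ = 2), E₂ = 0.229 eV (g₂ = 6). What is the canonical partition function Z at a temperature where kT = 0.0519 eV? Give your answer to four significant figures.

Eᵢ/kT = 0.290944, 2.75530, 4.41233.
Z = Σ gᵢe^(−Eᵢ/kT) = 4·e^(−0.290944) + 2·e^(−2.75530) + 6·e^(−4.41233) = 2.99023 + 0.127180 + 0.0727613 = 3.19017.

Z = 3.190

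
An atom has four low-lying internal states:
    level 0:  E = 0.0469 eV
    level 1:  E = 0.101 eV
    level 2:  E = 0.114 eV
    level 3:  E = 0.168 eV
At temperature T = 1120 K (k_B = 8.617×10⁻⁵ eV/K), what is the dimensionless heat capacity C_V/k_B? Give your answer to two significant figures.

k_BT = 8.617×10⁻⁵ × 1120 K = 0.09651 eV.
Eᵢ/kT = 0.4860, 1.047, 1.181, 1.741.
Z = Σ e^(−Eᵢ/kT) = e^(−0.4860) + e^(−1.047) + e^(−1.181) + e^(−1.741) = 0.6151 + 0.3510 + 0.3070 + 0.1753 = 1.448.
⟨E⟩ = 0.08891 eV, ⟨E²⟩ = 0.009579 eV².
C_V/k_B = (⟨E²⟩ − ⟨E⟩²)/(kT)² = (0.009579 − 0.007905)/0.009314 = 0.18.

0.18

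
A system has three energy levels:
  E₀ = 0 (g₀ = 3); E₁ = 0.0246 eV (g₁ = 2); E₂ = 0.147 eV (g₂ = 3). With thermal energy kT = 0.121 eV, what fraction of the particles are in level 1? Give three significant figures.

0.296

Eᵢ/kT = 0, 0.20331, 1.2149.
Z = Σ gᵢe^(−Eᵢ/kT) = 3·e^(−0) + 2·e^(−0.20331) + 3·e^(−1.2149) = 3.0000 + 1.6321 + 0.89022 = 5.5223.
P₁ = g₁ e^(−E₁/kT) / Z = 1.6321/5.5223 = 0.296.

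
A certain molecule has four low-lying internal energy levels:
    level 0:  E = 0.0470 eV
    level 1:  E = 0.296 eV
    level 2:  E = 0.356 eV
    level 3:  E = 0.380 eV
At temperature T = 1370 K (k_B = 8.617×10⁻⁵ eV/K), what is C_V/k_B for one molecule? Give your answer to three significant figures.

0.967

k_BT = 8.617×10⁻⁵ × 1370 K = 0.11805 eV.
Eᵢ/kT = 0.39814, 2.5074, 3.0157, 3.2190.
Z = Σ e^(−Eᵢ/kT) = e^(−0.39814) + e^(−2.5074) + e^(−3.0157) + e^(−3.2190) = 0.67157 + 0.081480 + 0.049012 + 0.039995 = 0.84206.
⟨E⟩ = 0.10490 eV, ⟨E²⟩ = 0.024475 eV².
C_V/k_B = (⟨E²⟩ − ⟨E⟩²)/(kT)² = (0.024475 − 0.011004)/0.013936 = 0.967.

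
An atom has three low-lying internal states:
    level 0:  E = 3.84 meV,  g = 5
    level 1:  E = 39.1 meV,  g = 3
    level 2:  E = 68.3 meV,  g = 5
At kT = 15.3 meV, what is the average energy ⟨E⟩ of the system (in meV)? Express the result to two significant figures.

Eᵢ/kT = 0.2510, 2.556, 4.464.
Z = Σ gᵢe^(−Eᵢ/kT) = 5·e^(−0.2510) + 3·e^(−2.556) + 5·e^(−4.464) = 3.890 + 0.2328 + 0.05758 = 4.180.
⟨E⟩ = Σ Eᵢ gᵢe^(−Eᵢ/kT) / Z = (3.84·3.890 + 39.1·0.2328 + 68.3·0.05758) / 4.180 = 6.7 meV.

6.7 meV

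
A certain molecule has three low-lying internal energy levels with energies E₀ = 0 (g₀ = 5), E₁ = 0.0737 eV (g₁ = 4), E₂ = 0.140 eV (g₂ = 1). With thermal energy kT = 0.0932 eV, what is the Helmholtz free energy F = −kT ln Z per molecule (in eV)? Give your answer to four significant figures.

-0.1818 eV

Eᵢ/kT = 0, 0.790773, 1.50215.
Z = Σ gᵢe^(−Eᵢ/kT) = 5·e^(−0) + 4·e^(−0.790773) + 1·e^(−1.50215) = 5.00000 + 1.81398 + 0.222651 = 7.03663.
F = −kT ln Z = −0.0932 × ln(7.03663) = −0.0932 × 1.95113 = -0.1818 eV.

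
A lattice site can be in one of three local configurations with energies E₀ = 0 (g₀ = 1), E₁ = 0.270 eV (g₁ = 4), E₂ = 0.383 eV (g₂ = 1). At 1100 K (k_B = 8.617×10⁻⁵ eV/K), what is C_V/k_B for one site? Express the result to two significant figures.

1.4

k_BT = 8.617×10⁻⁵ × 1100 K = 0.09479 eV.
Eᵢ/kT = 0, 2.848, 4.041.
Z = Σ gᵢe^(−Eᵢ/kT) = 1·e^(−0) + 4·e^(−2.848) + 1·e^(−4.041) = 1.000 + 0.2318 + 0.01758 = 1.249.
⟨E⟩ = 0.05550 eV, ⟨E²⟩ = 0.01559 eV².
C_V/k_B = (⟨E²⟩ − ⟨E⟩²)/(kT)² = (0.01559 − 0.003080)/0.008985 = 1.4.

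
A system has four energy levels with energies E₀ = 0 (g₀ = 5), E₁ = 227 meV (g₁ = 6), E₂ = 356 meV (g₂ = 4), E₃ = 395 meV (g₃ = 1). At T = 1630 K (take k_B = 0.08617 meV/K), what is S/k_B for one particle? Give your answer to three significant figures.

2.32

k_BT = 0.08617 × 1630 K = 140.46 meV.
Eᵢ/kT = 0, 1.6161, 2.5345, 2.8122.
Z = Σ gᵢe^(−Eᵢ/kT) = 5·e^(−0) + 6·e^(−1.6161) + 4·e^(−2.5345) + 1·e^(−2.8122) = 5.0000 + 1.1920 + 0.31721 + 0.060073 = 6.5693.
⟨E⟩ = Σ EᵢPᵢ = 61.991 meV.
S/k_B = ln Z + ⟨E⟩/kT = ln(6.5693) + 61.991/140.46 = 1.8824 + 0.44134 = 2.32.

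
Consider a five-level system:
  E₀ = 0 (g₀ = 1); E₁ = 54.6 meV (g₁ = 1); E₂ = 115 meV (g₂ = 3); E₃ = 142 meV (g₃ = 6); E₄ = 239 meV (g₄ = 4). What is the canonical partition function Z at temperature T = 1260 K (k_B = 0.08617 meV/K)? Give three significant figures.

k_BT = 0.08617 × 1260 K = 108.57 meV.
Eᵢ/kT = 0, 0.50290, 1.0592, 1.3079, 2.2013.
Z = Σ gᵢe^(−Eᵢ/kT) = 1·e^(−0) + 1·e^(−0.50290) + 3·e^(−1.0592) + 6·e^(−1.3079) + 4·e^(−2.2013) = 1.0000 + 0.60477 + 1.0402 + 1.6223 + 0.44264 = 4.7099.

Z = 4.71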